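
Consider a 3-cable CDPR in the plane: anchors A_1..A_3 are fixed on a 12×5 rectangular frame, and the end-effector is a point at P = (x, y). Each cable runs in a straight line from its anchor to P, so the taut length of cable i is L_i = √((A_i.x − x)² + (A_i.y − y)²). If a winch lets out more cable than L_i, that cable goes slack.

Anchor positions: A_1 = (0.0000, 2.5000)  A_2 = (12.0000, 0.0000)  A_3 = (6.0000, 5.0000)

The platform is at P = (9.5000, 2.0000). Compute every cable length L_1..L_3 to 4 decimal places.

L_1 = √((0.0000−9.5000)² + (2.5000−2.0000)²) = 9.5131
L_2 = √((12.0000−9.5000)² + (0.0000−2.0000)²) = 3.2016
L_3 = √((6.0000−9.5000)² + (5.0000−2.0000)²) = 4.6098

(9.5131, 3.2016, 4.6098)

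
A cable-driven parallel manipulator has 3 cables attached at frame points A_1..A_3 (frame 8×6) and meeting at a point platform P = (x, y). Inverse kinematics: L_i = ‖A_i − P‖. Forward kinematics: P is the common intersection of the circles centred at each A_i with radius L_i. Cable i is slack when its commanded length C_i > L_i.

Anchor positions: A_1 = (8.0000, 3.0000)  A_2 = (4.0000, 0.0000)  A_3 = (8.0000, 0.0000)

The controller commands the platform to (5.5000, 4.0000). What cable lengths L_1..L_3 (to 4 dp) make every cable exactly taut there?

(2.6926, 4.2720, 4.7170)

cable 1: Δx=2.5000, Δy=-1.0000; L_1 = √(Δx²+Δy²) = 2.6926
cable 2: Δx=-1.5000, Δy=-4.0000; L_2 = √(Δx²+Δy²) = 4.2720
cable 3: Δx=2.5000, Δy=-4.0000; L_3 = √(Δx²+Δy²) = 4.7170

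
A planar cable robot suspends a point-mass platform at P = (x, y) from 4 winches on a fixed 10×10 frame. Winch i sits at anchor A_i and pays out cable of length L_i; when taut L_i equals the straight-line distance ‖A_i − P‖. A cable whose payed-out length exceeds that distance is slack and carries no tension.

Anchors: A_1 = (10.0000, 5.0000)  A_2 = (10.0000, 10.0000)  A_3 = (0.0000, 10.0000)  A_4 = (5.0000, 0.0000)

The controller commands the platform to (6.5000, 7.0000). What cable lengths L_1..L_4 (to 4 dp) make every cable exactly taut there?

(4.0311, 4.6098, 7.1589, 7.1589)

cable 1: Δx=3.5000, Δy=-2.0000; L_1 = √(Δx²+Δy²) = 4.0311
cable 2: Δx=3.5000, Δy=3.0000; L_2 = √(Δx²+Δy²) = 4.6098
cable 3: Δx=-6.5000, Δy=3.0000; L_3 = √(Δx²+Δy²) = 7.1589
cable 4: Δx=-1.5000, Δy=-7.0000; L_4 = √(Δx²+Δy²) = 7.1589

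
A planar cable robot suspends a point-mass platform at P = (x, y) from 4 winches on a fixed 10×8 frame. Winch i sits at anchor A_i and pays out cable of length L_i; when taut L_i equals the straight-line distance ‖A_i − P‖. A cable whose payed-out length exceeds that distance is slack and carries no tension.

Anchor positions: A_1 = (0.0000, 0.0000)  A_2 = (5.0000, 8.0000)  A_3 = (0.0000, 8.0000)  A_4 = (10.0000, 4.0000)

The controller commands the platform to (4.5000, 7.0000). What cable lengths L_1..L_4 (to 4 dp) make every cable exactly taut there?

L_1: Δ = A_1−P = (-4.5000, -7.0000) → ‖Δ‖ = √69.2500 = 8.3217
L_2: Δ = A_2−P = (0.5000, 1.0000) → ‖Δ‖ = √1.2500 = 1.1180
L_3: Δ = A_3−P = (-4.5000, 1.0000) → ‖Δ‖ = √21.2500 = 4.6098
L_4: Δ = A_4−P = (5.5000, -3.0000) → ‖Δ‖ = √39.2500 = 6.2650

(8.3217, 1.1180, 4.6098, 6.2650)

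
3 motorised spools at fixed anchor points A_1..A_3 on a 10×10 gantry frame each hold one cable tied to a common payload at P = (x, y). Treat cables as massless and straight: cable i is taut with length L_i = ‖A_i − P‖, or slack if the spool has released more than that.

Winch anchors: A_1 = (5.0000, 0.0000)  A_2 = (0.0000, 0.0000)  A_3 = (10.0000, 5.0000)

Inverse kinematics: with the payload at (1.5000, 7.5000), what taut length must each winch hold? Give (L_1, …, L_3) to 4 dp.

L_1 = √((5.0000−1.5000)² + (0.0000−7.5000)²) = 8.2765
L_2 = √((0.0000−1.5000)² + (0.0000−7.5000)²) = 7.6485
L_3 = √((10.0000−1.5000)² + (5.0000−7.5000)²) = 8.8600

(8.2765, 7.6485, 8.8600)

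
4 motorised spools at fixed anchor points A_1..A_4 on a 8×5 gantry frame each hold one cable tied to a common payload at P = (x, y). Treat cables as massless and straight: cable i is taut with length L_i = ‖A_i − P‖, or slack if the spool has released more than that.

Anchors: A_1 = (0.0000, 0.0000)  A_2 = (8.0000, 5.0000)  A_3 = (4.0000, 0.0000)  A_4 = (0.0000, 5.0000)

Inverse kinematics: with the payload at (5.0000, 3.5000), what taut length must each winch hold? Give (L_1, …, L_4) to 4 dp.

(6.1033, 3.3541, 3.6401, 5.2202)

L_1: Δ = A_1−P = (-5.0000, -3.5000) → ‖Δ‖ = √37.2500 = 6.1033
L_2: Δ = A_2−P = (3.0000, 1.5000) → ‖Δ‖ = √11.2500 = 3.3541
L_3: Δ = A_3−P = (-1.0000, -3.5000) → ‖Δ‖ = √13.2500 = 3.6401
L_4: Δ = A_4−P = (-5.0000, 1.5000) → ‖Δ‖ = √27.2500 = 5.2202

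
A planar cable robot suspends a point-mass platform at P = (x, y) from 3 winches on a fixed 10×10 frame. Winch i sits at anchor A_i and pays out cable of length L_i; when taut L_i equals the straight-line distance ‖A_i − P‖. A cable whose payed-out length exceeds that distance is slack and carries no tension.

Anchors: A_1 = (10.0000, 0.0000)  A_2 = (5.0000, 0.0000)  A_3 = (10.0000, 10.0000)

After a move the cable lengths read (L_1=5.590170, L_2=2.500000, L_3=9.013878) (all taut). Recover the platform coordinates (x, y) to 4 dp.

each cable: (A_i−P)·(A_i−P) = L_i²; let c_i = ‖A_i‖²−L_i²
c_1 = 100.0000+0.0000−31.2500 = 68.7500
row 1: 10.0000x + 0.0000y = 50.0000  (c_2=18.7500)
row 2: 0.0000x − 20.0000y = -50.0000  (c_3=118.7500)
Cramer on rows 1–2 → x = 5.0000, y = 2.5000

(5.0000, 2.5000)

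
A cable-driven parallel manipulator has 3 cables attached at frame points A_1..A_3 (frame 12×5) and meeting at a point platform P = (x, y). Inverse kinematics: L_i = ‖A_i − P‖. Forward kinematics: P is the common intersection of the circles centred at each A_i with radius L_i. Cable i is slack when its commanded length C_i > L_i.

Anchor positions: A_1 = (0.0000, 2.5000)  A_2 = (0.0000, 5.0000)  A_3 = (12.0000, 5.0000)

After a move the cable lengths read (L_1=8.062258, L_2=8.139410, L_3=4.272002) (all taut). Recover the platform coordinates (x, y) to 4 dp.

(8.0000, 3.5000)

each cable: (A_i−P)·(A_i−P) = L_i²; let k_i = ‖A_i‖²−L_i²
k_1 = 0.0000+6.2500−65.0000 = -58.7500
row 1: 0.0000x − 5.0000y = -17.5000  (k_2=-41.2500)
row 2: -24.0000x − 5.0000y = -209.5000  (k_3=150.7500)
Cramer on rows 1–2 → x = 8.0000, y = 3.5000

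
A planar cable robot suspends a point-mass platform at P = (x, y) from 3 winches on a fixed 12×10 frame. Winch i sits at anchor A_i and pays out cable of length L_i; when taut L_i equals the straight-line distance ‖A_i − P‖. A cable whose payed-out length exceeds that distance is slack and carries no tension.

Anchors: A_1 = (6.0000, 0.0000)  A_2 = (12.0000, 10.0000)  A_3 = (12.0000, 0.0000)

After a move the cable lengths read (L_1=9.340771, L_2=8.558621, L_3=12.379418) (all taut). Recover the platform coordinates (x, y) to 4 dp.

(3.5000, 9.0000)

circle eqns → linear via eq_j − eq_1; set k_j = A_j·A_j − L_j²
k_1 = 36.0000+0.0000−87.2500 = -51.2500
-12.0000·x − 20.0000·y = k_1−k_2 = -222.0000
-12.0000·x + 0.0000·y = k_1−k_3 = -42.0000
solve first two rows → x=3.5000, y=9.0000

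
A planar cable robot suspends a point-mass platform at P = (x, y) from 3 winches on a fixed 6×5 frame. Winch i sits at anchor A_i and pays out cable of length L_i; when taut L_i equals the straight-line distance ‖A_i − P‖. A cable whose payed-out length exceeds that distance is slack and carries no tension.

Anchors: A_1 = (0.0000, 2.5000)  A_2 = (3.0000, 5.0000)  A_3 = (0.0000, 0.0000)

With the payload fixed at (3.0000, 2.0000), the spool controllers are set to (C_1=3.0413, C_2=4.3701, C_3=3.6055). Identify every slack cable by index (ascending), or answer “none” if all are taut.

2

i=1: geometric 3.0414 vs commanded 3.0413 ⇒ taut
i=2: geometric 3.0000 vs commanded 4.3701 ⇒ slack
i=3: geometric 3.6056 vs commanded 3.6055 ⇒ taut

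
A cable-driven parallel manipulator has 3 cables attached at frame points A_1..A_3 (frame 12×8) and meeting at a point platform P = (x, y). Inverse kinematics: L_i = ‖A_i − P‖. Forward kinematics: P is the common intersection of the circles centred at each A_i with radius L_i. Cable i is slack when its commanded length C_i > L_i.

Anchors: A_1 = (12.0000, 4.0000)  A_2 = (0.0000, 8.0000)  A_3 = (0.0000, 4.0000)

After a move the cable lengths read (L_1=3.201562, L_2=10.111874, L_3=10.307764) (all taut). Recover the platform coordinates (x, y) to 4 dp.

circle eqns → linear via eq_j − eq_1; set c_j = A_j·A_j − L_j²
c_1 = 144.0000+16.0000−10.2500 = 149.7500
24.0000·x − 8.0000·y = c_1−c_2 = 188.0000
24.0000·x + 0.0000·y = c_1−c_3 = 240.0000
solve first two rows → x=10.0000, y=6.5000

(10.0000, 6.5000)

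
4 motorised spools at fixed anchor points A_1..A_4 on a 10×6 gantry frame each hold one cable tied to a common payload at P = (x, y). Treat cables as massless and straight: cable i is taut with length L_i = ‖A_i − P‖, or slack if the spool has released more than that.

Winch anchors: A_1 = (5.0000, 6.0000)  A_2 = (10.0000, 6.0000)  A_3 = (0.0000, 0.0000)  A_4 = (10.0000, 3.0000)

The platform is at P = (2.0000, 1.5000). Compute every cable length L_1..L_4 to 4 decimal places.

(5.4083, 9.1788, 2.5000, 8.1394)

cable 1: Δx=3.0000, Δy=4.5000; L_1 = √(Δx²+Δy²) = 5.4083
cable 2: Δx=8.0000, Δy=4.5000; L_2 = √(Δx²+Δy²) = 9.1788
cable 3: Δx=-2.0000, Δy=-1.5000; L_3 = √(Δx²+Δy²) = 2.5000
cable 4: Δx=8.0000, Δy=1.5000; L_4 = √(Δx²+Δy²) = 8.1394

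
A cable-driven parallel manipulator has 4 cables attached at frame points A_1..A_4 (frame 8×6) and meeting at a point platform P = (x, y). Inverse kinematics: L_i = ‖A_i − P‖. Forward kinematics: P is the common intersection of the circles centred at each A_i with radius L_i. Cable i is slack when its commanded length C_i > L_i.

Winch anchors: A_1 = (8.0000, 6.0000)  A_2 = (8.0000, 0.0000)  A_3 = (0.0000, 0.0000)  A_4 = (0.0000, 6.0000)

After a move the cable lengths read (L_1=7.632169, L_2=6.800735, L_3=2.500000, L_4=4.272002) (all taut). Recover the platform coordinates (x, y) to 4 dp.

expand ‖A_i−P‖²=L_i² and subtract eq 1 (k_i ≔ ‖A_i‖²−L_i²)
k_1 = 64.0000+36.0000−58.2500 = 41.7500
eq1−eq2 → [0.0000  12.0000]·P = 24.0000
eq1−eq3 → [16.0000  12.0000]·P = 48.0000
eq1−eq4 → [16.0000  0.0000]·P = 24.0000
2×2 solve → P = (1.5000, 2.0000)
check cable 4: ‖A_4−P‖² = 18.2500 ≈ L_4² = 18.2500 ✓

(1.5000, 2.0000)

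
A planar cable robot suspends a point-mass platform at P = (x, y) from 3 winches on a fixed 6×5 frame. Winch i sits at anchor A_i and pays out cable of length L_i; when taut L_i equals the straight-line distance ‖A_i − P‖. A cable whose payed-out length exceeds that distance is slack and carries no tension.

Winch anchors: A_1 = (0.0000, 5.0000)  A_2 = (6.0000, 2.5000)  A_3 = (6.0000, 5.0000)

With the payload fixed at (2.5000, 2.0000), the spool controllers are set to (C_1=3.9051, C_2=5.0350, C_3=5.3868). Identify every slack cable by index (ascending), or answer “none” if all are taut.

cable 1: √((-2.5000)²+(3.0000)²)=3.9051, C_1=3.9051: taut
cable 2: √((3.5000)²+(0.5000)²)=3.5355, C_2=5.0350: slack
cable 3: √((3.5000)²+(3.0000)²)=4.6098, C_3=5.3868: slack

2, 3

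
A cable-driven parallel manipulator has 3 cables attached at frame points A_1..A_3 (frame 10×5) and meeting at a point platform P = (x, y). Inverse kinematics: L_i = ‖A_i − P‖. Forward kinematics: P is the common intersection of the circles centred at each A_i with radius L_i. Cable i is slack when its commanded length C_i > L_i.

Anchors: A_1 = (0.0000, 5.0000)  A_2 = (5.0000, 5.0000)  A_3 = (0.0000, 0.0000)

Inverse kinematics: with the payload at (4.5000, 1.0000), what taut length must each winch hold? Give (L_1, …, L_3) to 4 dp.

L_1 = √((0.0000−4.5000)² + (5.0000−1.0000)²) = 6.0208
L_2 = √((5.0000−4.5000)² + (5.0000−1.0000)²) = 4.0311
L_3 = √((0.0000−4.5000)² + (0.0000−1.0000)²) = 4.6098

(6.0208, 4.0311, 4.6098)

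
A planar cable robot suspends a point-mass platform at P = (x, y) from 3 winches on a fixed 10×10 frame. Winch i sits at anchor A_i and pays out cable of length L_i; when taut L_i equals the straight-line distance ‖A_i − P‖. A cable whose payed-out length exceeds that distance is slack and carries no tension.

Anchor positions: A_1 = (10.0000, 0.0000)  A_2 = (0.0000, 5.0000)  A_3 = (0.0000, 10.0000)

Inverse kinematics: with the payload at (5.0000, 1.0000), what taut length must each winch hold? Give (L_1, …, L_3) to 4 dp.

L_1: Δ = A_1−P = (5.0000, -1.0000) → ‖Δ‖ = √26.0000 = 5.0990
L_2: Δ = A_2−P = (-5.0000, 4.0000) → ‖Δ‖ = √41.0000 = 6.4031
L_3: Δ = A_3−P = (-5.0000, 9.0000) → ‖Δ‖ = √106.0000 = 10.2956

(5.0990, 6.4031, 10.2956)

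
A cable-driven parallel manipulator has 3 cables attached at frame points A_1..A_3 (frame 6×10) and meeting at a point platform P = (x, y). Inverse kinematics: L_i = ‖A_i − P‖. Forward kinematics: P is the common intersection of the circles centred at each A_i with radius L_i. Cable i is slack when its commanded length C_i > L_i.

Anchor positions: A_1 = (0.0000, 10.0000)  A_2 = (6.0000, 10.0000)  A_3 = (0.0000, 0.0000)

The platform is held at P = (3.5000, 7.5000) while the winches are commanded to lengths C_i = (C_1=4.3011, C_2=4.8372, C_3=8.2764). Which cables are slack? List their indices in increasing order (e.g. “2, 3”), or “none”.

2

cable 1: √((-3.5000)²+(2.5000)²)=4.3012, C_1=4.3011: taut
cable 2: √((2.5000)²+(2.5000)²)=3.5355, C_2=4.8372: slack
cable 3: √((-3.5000)²+(-7.5000)²)=8.2765, C_3=8.2764: taut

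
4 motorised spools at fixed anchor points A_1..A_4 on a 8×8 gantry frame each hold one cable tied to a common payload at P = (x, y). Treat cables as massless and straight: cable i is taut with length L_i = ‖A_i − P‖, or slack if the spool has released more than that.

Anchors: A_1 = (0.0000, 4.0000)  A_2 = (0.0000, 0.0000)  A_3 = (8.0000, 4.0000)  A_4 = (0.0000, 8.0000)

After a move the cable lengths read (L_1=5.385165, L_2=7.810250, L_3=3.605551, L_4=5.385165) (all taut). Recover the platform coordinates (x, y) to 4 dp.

(5.0000, 6.0000)

expand ‖A_i−P‖²=L_i² and subtract eq 1 (q_i ≔ ‖A_i‖²−L_i²)
q_1 = 0.0000+16.0000−29.0000 = -13.0000
eq1−eq2 → [0.0000  8.0000]·P = 48.0000
eq1−eq3 → [-16.0000  0.0000]·P = -80.0000
eq1−eq4 → [0.0000  -8.0000]·P = -48.0000
2×2 solve → P = (5.0000, 6.0000)
check cable 4: ‖A_4−P‖² = 29.0000 ≈ L_4² = 29.0000 ✓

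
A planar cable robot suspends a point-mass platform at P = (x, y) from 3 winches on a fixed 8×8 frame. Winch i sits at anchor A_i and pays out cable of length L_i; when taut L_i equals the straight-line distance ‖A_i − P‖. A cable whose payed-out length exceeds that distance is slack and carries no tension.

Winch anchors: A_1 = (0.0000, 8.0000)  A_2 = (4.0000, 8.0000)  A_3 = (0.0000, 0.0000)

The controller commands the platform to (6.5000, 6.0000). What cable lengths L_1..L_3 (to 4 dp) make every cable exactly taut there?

(6.8007, 3.2016, 8.8459)

L_1 = √((0.0000−6.5000)² + (8.0000−6.0000)²) = 6.8007
L_2 = √((4.0000−6.5000)² + (8.0000−6.0000)²) = 3.2016
L_3 = √((0.0000−6.5000)² + (0.0000−6.0000)²) = 8.8459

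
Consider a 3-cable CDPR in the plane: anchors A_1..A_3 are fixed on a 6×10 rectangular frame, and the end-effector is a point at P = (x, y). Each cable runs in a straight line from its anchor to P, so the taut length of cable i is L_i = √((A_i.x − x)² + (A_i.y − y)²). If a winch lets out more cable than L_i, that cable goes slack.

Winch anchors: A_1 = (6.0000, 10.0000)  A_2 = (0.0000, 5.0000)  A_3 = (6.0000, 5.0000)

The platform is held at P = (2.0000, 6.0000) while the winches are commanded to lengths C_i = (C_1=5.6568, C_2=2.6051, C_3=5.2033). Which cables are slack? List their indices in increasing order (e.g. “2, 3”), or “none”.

cable 1: √((4.0000)²+(4.0000)²)=5.6569, C_1=5.6568: taut
cable 2: √((-2.0000)²+(-1.0000)²)=2.2361, C_2=2.6051: slack
cable 3: √((4.0000)²+(-1.0000)²)=4.1231, C_3=5.2033: slack

2, 3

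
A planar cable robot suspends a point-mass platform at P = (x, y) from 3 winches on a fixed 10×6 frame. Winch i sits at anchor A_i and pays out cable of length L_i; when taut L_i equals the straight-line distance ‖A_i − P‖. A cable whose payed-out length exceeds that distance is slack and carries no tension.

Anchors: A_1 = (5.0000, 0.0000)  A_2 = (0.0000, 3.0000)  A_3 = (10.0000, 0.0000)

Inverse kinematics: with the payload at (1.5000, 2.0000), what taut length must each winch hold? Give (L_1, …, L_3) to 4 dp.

cable 1: Δx=3.5000, Δy=-2.0000; L_1 = √(Δx²+Δy²) = 4.0311
cable 2: Δx=-1.5000, Δy=1.0000; L_2 = √(Δx²+Δy²) = 1.8028
cable 3: Δx=8.5000, Δy=-2.0000; L_3 = √(Δx²+Δy²) = 8.7321

(4.0311, 1.8028, 8.7321)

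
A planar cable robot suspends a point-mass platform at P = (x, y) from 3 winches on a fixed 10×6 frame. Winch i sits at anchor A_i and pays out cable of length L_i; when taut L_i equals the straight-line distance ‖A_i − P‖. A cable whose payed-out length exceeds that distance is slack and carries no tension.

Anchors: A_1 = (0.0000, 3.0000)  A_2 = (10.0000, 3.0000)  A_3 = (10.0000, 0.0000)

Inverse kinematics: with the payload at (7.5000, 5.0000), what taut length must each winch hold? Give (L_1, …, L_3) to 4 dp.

(7.7621, 3.2016, 5.5902)

L_1 = √((0.0000−7.5000)² + (3.0000−5.0000)²) = 7.7621
L_2 = √((10.0000−7.5000)² + (3.0000−5.0000)²) = 3.2016
L_3 = √((10.0000−7.5000)² + (0.0000−5.0000)²) = 5.5902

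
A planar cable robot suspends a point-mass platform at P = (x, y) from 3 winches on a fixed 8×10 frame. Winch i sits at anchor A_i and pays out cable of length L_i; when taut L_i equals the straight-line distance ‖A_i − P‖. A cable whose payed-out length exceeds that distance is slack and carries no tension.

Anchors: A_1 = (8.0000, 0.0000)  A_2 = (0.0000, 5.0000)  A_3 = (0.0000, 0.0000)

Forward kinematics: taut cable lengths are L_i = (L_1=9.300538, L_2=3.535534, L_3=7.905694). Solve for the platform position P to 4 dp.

each cable: (A_i−P)·(A_i−P) = L_i²; let q_i = ‖A_i‖²−L_i²
q_1 = 64.0000+0.0000−86.5000 = -22.5000
row 1: 16.0000x − 10.0000y = -35.0000  (q_2=12.5000)
row 2: 16.0000x + 0.0000y = 40.0000  (q_3=-62.5000)
Cramer on rows 1–2 → x = 2.5000, y = 7.5000

(2.5000, 7.5000)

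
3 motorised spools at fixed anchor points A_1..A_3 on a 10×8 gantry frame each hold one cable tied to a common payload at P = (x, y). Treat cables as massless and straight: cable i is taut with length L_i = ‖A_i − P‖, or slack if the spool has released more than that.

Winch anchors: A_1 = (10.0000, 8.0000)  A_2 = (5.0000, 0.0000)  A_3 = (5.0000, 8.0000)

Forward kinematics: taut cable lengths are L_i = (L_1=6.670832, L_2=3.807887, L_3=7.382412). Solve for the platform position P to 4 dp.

circle eqns → linear via eq_j − eq_1; set c_j = A_j·A_j − L_j²
c_1 = 100.0000+64.0000−44.5000 = 119.5000
10.0000·x + 16.0000·y = c_1−c_2 = 109.0000
10.0000·x + 0.0000·y = c_1−c_3 = 85.0000
solve first two rows → x=8.5000, y=1.5000

(8.5000, 1.5000)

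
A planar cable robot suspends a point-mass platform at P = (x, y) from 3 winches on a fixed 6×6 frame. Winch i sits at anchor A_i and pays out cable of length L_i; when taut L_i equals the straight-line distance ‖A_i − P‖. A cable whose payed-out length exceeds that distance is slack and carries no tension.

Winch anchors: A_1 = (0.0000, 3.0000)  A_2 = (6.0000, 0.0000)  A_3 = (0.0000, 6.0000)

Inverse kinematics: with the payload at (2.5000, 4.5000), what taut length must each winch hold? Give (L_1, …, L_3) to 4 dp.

(2.9155, 5.7009, 2.9155)

L_1 = √((0.0000−2.5000)² + (3.0000−4.5000)²) = 2.9155
L_2 = √((6.0000−2.5000)² + (0.0000−4.5000)²) = 5.7009
L_3 = √((0.0000−2.5000)² + (6.0000−4.5000)²) = 2.9155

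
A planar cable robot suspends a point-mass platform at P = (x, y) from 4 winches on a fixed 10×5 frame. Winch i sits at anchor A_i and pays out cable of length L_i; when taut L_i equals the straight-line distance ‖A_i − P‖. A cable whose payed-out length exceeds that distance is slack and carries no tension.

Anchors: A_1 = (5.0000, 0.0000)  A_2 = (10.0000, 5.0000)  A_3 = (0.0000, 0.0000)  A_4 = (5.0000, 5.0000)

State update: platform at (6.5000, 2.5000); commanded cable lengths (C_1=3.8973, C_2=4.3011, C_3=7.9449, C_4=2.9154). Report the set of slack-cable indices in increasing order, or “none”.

cable 1: L_1 = ‖A_1−P‖ = 2.9155;  C_1 = 3.8973 → slack
cable 2: L_2 = ‖A_2−P‖ = 4.3012;  C_2 = 4.3011 → taut
cable 3: L_3 = ‖A_3−P‖ = 6.9642;  C_3 = 7.9449 → slack
cable 4: L_4 = ‖A_4−P‖ = 2.9155;  C_4 = 2.9154 → taut

1, 3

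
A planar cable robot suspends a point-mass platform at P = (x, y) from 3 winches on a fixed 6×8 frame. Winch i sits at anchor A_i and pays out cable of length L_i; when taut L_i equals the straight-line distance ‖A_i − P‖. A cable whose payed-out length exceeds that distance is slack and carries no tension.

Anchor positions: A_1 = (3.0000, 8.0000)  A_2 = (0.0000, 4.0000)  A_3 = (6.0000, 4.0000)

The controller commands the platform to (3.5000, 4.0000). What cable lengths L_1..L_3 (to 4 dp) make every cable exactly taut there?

cable 1: Δx=-0.5000, Δy=4.0000; L_1 = √(Δx²+Δy²) = 4.0311
cable 2: Δx=-3.5000, Δy=0.0000; L_2 = √(Δx²+Δy²) = 3.5000
cable 3: Δx=2.5000, Δy=0.0000; L_3 = √(Δx²+Δy²) = 2.5000

(4.0311, 3.5000, 2.5000)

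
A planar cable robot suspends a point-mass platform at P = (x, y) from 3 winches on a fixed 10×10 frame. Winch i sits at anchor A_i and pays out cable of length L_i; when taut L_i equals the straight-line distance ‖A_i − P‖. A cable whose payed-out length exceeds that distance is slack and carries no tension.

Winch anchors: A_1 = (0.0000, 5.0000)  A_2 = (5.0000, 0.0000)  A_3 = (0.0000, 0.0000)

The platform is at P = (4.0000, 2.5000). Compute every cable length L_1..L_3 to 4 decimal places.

cable 1: Δx=-4.0000, Δy=2.5000; L_1 = √(Δx²+Δy²) = 4.7170
cable 2: Δx=1.0000, Δy=-2.5000; L_2 = √(Δx²+Δy²) = 2.6926
cable 3: Δx=-4.0000, Δy=-2.5000; L_3 = √(Δx²+Δy²) = 4.7170

(4.7170, 2.6926, 4.7170)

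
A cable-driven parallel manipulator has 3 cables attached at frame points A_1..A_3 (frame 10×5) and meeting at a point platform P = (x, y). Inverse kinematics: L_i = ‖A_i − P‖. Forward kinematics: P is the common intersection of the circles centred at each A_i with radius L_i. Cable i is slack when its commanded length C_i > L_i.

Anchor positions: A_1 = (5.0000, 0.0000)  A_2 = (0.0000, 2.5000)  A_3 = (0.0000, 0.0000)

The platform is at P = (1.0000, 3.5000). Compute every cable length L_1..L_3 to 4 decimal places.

L_1 = √((5.0000−1.0000)² + (0.0000−3.5000)²) = 5.3151
L_2 = √((0.0000−1.0000)² + (2.5000−3.5000)²) = 1.4142
L_3 = √((0.0000−1.0000)² + (0.0000−3.5000)²) = 3.6401

(5.3151, 1.4142, 3.6401)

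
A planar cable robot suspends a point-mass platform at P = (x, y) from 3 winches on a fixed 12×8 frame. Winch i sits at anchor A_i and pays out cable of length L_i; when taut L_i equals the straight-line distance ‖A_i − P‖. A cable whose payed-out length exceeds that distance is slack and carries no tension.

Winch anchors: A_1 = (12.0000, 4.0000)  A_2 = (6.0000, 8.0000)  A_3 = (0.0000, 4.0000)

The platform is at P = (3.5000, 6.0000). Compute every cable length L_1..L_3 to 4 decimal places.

(8.7321, 3.2016, 4.0311)

cable 1: Δx=8.5000, Δy=-2.0000; L_1 = √(Δx²+Δy²) = 8.7321
cable 2: Δx=2.5000, Δy=2.0000; L_2 = √(Δx²+Δy²) = 3.2016
cable 3: Δx=-3.5000, Δy=-2.0000; L_3 = √(Δx²+Δy²) = 4.0311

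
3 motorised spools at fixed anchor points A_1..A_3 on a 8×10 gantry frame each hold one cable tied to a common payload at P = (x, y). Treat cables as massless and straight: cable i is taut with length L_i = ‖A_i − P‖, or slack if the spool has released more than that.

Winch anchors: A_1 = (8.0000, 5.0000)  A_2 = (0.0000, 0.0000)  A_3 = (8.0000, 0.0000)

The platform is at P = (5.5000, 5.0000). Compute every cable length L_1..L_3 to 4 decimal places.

(2.5000, 7.4330, 5.5902)

L_1 = √((8.0000−5.5000)² + (5.0000−5.0000)²) = 2.5000
L_2 = √((0.0000−5.5000)² + (0.0000−5.0000)²) = 7.4330
L_3 = √((8.0000−5.5000)² + (0.0000−5.0000)²) = 5.5902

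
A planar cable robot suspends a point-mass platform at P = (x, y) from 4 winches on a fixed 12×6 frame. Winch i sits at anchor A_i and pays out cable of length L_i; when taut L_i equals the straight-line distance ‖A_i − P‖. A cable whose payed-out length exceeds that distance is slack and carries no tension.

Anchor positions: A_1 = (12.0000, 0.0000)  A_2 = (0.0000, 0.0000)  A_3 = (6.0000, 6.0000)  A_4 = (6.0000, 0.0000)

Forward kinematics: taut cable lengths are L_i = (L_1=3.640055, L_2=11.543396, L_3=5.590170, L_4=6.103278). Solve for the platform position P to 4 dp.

each cable: (A_i−P)·(A_i−P) = L_i²; let c_i = ‖A_i‖²−L_i²
c_1 = 144.0000+0.0000−13.2500 = 130.7500
row 1: 24.0000x + 0.0000y = 264.0000  (c_2=-133.2500)
row 2: 12.0000x − 12.0000y = 90.0000  (c_3=40.7500)
row 3: 12.0000x + 0.0000y = 132.0000  (c_4=-1.2500)
Cramer on rows 1–2 → x = 11.0000, y = 3.5000
check cable 4: ‖A_4−P‖² = 37.2500 ≈ L_4² = 37.2500 ✓

(11.0000, 3.5000)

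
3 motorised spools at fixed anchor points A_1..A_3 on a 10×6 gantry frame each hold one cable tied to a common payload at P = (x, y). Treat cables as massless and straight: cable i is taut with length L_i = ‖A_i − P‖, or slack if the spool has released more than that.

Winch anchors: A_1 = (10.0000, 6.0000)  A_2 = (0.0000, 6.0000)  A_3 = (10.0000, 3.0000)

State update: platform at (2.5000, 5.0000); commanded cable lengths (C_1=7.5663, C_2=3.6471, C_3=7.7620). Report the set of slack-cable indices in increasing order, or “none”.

cable 1: L_1 = ‖A_1−P‖ = 7.5664;  C_1 = 7.5663 → taut
cable 2: L_2 = ‖A_2−P‖ = 2.6926;  C_2 = 3.6471 → slack
cable 3: L_3 = ‖A_3−P‖ = 7.7621;  C_3 = 7.7620 → taut

2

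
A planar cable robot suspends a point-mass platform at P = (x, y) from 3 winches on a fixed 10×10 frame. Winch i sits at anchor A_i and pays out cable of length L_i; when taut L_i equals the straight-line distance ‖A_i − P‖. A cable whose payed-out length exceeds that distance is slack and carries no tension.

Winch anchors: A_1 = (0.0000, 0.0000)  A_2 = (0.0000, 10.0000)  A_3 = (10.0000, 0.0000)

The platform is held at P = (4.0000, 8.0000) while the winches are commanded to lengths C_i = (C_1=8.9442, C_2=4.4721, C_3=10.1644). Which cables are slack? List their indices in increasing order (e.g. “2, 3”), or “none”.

3

cable 1: √((-4.0000)²+(-8.0000)²)=8.9443, C_1=8.9442: taut
cable 2: √((-4.0000)²+(2.0000)²)=4.4721, C_2=4.4721: taut
cable 3: √((6.0000)²+(-8.0000)²)=10.0000, C_3=10.1644: slack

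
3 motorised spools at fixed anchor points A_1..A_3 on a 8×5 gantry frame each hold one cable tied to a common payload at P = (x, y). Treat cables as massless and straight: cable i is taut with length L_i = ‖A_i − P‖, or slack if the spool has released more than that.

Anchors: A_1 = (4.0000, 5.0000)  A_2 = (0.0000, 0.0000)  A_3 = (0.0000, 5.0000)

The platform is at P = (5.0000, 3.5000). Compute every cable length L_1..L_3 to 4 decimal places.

L_1 = √((4.0000−5.0000)² + (5.0000−3.5000)²) = 1.8028
L_2 = √((0.0000−5.0000)² + (0.0000−3.5000)²) = 6.1033
L_3 = √((0.0000−5.0000)² + (5.0000−3.5000)²) = 5.2202

(1.8028, 6.1033, 5.2202)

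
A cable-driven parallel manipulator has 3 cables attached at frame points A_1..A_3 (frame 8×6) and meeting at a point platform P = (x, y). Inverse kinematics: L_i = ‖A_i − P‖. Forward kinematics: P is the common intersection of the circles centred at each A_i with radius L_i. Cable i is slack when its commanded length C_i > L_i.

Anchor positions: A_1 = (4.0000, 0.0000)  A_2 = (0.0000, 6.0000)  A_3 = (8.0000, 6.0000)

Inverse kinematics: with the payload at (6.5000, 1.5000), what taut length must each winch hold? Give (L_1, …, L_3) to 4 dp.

L_1 = √((4.0000−6.5000)² + (0.0000−1.5000)²) = 2.9155
L_2 = √((0.0000−6.5000)² + (6.0000−1.5000)²) = 7.9057
L_3 = √((8.0000−6.5000)² + (6.0000−1.5000)²) = 4.7434

(2.9155, 7.9057, 4.7434)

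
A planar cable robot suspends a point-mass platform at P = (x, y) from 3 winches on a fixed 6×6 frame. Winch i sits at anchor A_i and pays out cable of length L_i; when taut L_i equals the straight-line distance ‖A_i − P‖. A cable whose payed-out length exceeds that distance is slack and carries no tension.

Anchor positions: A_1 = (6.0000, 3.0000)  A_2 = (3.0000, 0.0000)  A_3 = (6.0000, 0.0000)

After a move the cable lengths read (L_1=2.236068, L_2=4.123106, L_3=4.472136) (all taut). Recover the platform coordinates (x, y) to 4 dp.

circle eqns → linear via eq_j − eq_1; set q_j = A_j·A_j − L_j²
q_1 = 36.0000+9.0000−5.0000 = 40.0000
6.0000·x + 6.0000·y = q_1−q_2 = 48.0000
0.0000·x + 6.0000·y = q_1−q_3 = 24.0000
solve first two rows → x=4.0000, y=4.0000

(4.0000, 4.0000)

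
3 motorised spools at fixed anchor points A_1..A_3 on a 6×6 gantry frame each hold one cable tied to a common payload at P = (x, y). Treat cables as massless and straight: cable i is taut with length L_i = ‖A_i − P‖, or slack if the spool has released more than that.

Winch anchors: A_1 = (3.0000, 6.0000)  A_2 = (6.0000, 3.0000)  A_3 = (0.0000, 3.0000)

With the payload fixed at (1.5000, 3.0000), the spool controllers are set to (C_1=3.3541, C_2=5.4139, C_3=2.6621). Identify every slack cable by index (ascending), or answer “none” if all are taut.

cable 1: L_1 = ‖A_1−P‖ = 3.3541;  C_1 = 3.3541 → taut
cable 2: L_2 = ‖A_2−P‖ = 4.5000;  C_2 = 5.4139 → slack
cable 3: L_3 = ‖A_3−P‖ = 1.5000;  C_3 = 2.6621 → slack

2, 3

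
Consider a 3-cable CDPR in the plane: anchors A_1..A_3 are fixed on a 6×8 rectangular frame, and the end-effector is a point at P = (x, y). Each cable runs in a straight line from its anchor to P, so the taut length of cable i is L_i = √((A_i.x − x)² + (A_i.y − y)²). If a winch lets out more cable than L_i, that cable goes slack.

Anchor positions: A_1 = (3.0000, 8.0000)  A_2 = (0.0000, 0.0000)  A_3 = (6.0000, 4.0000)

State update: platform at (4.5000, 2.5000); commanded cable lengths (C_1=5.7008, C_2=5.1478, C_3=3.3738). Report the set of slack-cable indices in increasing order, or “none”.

cable 1: L_1 = ‖A_1−P‖ = 5.7009;  C_1 = 5.7008 → taut
cable 2: L_2 = ‖A_2−P‖ = 5.1478;  C_2 = 5.1478 → taut
cable 3: L_3 = ‖A_3−P‖ = 2.1213;  C_3 = 3.3738 → slack

3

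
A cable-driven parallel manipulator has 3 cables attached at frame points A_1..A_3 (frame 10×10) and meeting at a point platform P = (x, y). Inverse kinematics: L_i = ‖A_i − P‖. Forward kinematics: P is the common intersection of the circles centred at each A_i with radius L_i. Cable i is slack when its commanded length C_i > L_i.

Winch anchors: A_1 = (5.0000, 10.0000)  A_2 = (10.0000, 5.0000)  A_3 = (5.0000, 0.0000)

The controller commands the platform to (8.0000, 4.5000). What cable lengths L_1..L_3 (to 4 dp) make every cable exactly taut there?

cable 1: Δx=-3.0000, Δy=5.5000; L_1 = √(Δx²+Δy²) = 6.2650
cable 2: Δx=2.0000, Δy=0.5000; L_2 = √(Δx²+Δy²) = 2.0616
cable 3: Δx=-3.0000, Δy=-4.5000; L_3 = √(Δx²+Δy²) = 5.4083

(6.2650, 2.0616, 5.4083)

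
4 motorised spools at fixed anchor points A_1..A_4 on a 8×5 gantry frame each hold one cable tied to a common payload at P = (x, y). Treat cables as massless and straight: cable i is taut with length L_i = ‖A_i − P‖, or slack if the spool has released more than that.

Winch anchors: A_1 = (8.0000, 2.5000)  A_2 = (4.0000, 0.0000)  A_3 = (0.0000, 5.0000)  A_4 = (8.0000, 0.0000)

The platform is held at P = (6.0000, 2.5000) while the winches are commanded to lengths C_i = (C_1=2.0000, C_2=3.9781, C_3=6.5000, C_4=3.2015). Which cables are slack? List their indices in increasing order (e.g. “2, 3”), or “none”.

2

cable 1: L_1 = ‖A_1−P‖ = 2.0000;  C_1 = 2.0000 → taut
cable 2: L_2 = ‖A_2−P‖ = 3.2016;  C_2 = 3.9781 → slack
cable 3: L_3 = ‖A_3−P‖ = 6.5000;  C_3 = 6.5000 → taut
cable 4: L_4 = ‖A_4−P‖ = 3.2016;  C_4 = 3.2015 → taut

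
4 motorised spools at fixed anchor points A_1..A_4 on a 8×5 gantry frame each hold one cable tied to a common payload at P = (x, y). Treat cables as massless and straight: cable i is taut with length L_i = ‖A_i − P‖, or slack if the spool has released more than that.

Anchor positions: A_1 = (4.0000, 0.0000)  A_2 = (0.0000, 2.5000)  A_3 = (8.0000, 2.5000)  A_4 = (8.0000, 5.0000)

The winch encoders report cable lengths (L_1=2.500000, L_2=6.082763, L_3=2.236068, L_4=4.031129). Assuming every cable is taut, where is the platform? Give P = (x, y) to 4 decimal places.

circle eqns → linear via eq_j − eq_1; set k_j = A_j·A_j − L_j²
k_1 = 16.0000+0.0000−6.2500 = 9.7500
8.0000·x − 5.0000·y = k_1−k_2 = 40.5000
-8.0000·x − 5.0000·y = k_1−k_3 = -55.5000
-8.0000·x − 10.0000·y = k_1−k_4 = -63.0000
solve first two rows → x=6.0000, y=1.5000
check cable 4: ‖A_4−P‖² = 16.2500 ≈ L_4² = 16.2500 ✓

(6.0000, 1.5000)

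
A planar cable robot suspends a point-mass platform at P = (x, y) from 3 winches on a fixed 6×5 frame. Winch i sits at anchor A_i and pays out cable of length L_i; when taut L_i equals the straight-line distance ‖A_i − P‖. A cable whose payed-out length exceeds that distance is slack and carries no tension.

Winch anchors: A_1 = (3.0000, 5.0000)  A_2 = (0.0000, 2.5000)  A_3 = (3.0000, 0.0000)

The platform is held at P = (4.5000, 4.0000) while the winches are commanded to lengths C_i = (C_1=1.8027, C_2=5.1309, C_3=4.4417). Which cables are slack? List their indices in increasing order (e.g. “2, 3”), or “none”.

2, 3

cable 1: L_1 = ‖A_1−P‖ = 1.8028;  C_1 = 1.8027 → taut
cable 2: L_2 = ‖A_2−P‖ = 4.7434;  C_2 = 5.1309 → slack
cable 3: L_3 = ‖A_3−P‖ = 4.2720;  C_3 = 4.4417 → slack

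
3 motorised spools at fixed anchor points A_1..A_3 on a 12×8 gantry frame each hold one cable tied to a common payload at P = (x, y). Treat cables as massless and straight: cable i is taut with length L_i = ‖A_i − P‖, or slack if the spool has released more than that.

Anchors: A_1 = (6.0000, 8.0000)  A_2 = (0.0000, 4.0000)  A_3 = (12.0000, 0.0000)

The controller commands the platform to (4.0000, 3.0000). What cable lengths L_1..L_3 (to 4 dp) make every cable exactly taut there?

L_1 = √((6.0000−4.0000)² + (8.0000−3.0000)²) = 5.3852
L_2 = √((0.0000−4.0000)² + (4.0000−3.0000)²) = 4.1231
L_3 = √((12.0000−4.0000)² + (0.0000−3.0000)²) = 8.5440

(5.3852, 4.1231, 8.5440)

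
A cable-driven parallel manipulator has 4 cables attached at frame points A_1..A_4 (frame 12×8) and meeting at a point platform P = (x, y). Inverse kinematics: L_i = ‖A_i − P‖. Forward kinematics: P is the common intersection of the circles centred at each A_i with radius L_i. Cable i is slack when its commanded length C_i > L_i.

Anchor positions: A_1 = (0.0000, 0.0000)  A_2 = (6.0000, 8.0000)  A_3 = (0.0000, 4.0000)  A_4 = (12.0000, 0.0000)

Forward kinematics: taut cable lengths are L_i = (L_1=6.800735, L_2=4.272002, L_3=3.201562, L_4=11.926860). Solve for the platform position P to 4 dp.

(2.0000, 6.5000)

expand ‖A_i−P‖²=L_i² and subtract eq 1 (k_i ≔ ‖A_i‖²−L_i²)
k_1 = 0.0000+0.0000−46.2500 = -46.2500
eq1−eq2 → [-12.0000  -16.0000]·P = -128.0000
eq1−eq3 → [0.0000  -8.0000]·P = -52.0000
eq1−eq4 → [-24.0000  0.0000]·P = -48.0000
2×2 solve → P = (2.0000, 6.5000)
check cable 4: ‖A_4−P‖² = 142.2500 ≈ L_4² = 142.2500 ✓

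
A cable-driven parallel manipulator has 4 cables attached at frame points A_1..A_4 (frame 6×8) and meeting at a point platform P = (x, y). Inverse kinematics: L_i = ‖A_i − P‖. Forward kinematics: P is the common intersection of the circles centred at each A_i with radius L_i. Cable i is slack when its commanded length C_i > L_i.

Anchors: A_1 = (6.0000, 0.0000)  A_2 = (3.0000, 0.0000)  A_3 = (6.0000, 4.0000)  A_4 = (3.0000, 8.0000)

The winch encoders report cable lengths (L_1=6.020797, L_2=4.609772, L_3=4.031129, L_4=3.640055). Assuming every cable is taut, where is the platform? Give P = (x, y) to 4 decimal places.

expand ‖A_i−P‖²=L_i² and subtract eq 1 (k_i ≔ ‖A_i‖²−L_i²)
k_1 = 36.0000+0.0000−36.2500 = -0.2500
eq1−eq2 → [6.0000  0.0000]·P = 12.0000
eq1−eq3 → [0.0000  -8.0000]·P = -36.0000
eq1−eq4 → [6.0000  -16.0000]·P = -60.0000
2×2 solve → P = (2.0000, 4.5000)
check cable 4: ‖A_4−P‖² = 13.2500 ≈ L_4² = 13.2500 ✓

(2.0000, 4.5000)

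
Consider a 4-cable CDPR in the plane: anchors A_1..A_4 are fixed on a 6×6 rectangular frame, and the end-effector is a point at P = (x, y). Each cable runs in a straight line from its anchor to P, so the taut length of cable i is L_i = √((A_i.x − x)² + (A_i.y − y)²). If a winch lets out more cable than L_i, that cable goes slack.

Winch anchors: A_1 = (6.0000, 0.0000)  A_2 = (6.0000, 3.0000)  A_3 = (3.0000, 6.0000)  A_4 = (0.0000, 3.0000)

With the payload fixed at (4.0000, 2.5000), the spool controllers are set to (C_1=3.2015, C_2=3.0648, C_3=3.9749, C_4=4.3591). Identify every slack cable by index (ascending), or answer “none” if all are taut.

2, 3, 4

i=1: geometric 3.2016 vs commanded 3.2015 ⇒ taut
i=2: geometric 2.0616 vs commanded 3.0648 ⇒ slack
i=3: geometric 3.6401 vs commanded 3.9749 ⇒ slack
i=4: geometric 4.0311 vs commanded 4.3591 ⇒ slack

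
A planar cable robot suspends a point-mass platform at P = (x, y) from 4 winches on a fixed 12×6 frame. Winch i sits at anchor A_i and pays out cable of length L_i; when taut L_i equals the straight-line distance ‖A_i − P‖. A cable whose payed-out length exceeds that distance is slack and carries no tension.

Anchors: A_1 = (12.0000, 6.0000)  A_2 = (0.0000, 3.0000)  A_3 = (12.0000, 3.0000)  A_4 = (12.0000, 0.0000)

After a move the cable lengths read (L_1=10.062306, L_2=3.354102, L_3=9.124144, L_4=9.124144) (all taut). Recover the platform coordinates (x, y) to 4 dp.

(3.0000, 1.5000)

circle eqns → linear via eq_j − eq_1; set k_j = A_j·A_j − L_j²
k_1 = 144.0000+36.0000−101.2500 = 78.7500
24.0000·x + 6.0000·y = k_1−k_2 = 81.0000
0.0000·x + 6.0000·y = k_1−k_3 = 9.0000
0.0000·x + 12.0000·y = k_1−k_4 = 18.0000
solve first two rows → x=3.0000, y=1.5000
check cable 4: ‖A_4−P‖² = 83.2500 ≈ L_4² = 83.2500 ✓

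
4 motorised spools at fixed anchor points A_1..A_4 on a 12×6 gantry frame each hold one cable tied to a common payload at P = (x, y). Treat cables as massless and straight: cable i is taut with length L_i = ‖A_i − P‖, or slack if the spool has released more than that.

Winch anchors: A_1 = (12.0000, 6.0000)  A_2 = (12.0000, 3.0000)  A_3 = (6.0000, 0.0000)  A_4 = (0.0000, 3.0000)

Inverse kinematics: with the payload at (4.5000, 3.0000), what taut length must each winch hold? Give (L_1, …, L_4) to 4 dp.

(8.0777, 7.5000, 3.3541, 4.5000)

cable 1: Δx=7.5000, Δy=3.0000; L_1 = √(Δx²+Δy²) = 8.0777
cable 2: Δx=7.5000, Δy=0.0000; L_2 = √(Δx²+Δy²) = 7.5000
cable 3: Δx=1.5000, Δy=-3.0000; L_3 = √(Δx²+Δy²) = 3.3541
cable 4: Δx=-4.5000, Δy=0.0000; L_4 = √(Δx²+Δy²) = 4.5000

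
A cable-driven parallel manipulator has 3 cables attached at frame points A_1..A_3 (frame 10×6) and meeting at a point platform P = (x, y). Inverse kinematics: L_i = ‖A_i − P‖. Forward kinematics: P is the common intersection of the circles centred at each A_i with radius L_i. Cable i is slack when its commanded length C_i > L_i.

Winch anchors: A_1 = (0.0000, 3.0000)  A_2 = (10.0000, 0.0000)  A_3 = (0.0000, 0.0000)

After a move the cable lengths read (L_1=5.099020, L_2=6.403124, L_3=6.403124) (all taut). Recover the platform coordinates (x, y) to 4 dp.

(5.0000, 4.0000)

circle eqns → linear via eq_j − eq_1; set c_j = A_j·A_j − L_j²
c_1 = 0.0000+9.0000−26.0000 = -17.0000
-20.0000·x + 6.0000·y = c_1−c_2 = -76.0000
0.0000·x + 6.0000·y = c_1−c_3 = 24.0000
solve first two rows → x=5.0000, y=4.0000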